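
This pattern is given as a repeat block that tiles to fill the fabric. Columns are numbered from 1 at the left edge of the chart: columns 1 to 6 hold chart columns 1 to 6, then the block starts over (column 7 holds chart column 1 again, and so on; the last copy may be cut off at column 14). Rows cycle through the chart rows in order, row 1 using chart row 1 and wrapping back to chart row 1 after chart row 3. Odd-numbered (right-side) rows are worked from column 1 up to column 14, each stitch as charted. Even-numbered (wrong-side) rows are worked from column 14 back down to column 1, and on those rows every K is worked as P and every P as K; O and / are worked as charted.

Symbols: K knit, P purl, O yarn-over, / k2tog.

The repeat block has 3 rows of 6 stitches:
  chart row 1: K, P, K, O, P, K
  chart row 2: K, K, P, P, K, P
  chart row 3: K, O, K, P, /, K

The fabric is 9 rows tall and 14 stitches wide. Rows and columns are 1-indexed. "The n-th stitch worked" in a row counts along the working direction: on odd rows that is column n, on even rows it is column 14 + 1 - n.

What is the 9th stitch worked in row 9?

Row 9 uses chart row ((9-1) mod 3)+1 = 3. Row 9 is odd, so RS.
Chart row 3 tiled across columns 1-14: K O K P / K K O K P / K K O
Right side: take the tiled row as-is (worked left to right from column 1).
Counting 9 along the worked row gives K.

Stitch:
K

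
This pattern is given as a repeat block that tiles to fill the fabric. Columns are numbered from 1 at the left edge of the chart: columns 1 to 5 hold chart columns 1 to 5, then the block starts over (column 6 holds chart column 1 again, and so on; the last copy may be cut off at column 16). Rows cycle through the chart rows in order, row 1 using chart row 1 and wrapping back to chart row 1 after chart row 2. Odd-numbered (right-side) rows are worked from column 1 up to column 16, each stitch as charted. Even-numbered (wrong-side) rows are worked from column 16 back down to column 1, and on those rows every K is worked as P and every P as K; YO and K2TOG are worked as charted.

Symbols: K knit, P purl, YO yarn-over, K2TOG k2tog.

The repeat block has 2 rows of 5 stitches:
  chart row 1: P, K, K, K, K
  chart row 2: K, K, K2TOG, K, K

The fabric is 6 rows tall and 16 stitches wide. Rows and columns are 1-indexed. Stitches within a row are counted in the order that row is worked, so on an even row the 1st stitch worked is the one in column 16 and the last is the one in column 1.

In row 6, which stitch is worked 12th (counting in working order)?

Row 6 uses chart row ((6-1) mod 2)+1 = 2. Row 6 is even, so WS.
Chart row 2 tiled across columns 1-16: K K K2TOG K K K K K2TOG K K K K K2TOG K K K
WS: work from column 16 back to column 1 (reverse the tiled row), swapping K<->P (YO and K2TOG unchanged).
Row 6 as worked: P P P K2TOG P P P P K2TOG P P P P K2TOG P P
Stitch 12 in working order -> P

== STITCH ==
P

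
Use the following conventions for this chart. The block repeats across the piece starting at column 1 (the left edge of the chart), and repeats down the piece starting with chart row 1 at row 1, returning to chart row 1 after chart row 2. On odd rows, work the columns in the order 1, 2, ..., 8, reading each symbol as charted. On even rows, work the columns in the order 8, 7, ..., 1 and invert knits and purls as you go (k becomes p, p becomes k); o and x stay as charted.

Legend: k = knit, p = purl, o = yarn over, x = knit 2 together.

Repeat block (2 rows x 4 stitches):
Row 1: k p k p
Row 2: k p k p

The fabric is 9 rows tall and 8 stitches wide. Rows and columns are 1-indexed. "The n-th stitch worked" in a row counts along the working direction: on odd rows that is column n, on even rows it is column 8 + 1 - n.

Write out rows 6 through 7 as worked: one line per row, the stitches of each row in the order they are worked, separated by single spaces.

Result:
k p k p k p k p
k p k p k p k p

Derivation:
Row 6: chart row 2, WS - tiled (columns 1-8): k p k p k p k p; work from column 8 back to 1 with k<->p swapped.
Row 7: chart row 1, RS - tile across columns 1-8 and work as-is.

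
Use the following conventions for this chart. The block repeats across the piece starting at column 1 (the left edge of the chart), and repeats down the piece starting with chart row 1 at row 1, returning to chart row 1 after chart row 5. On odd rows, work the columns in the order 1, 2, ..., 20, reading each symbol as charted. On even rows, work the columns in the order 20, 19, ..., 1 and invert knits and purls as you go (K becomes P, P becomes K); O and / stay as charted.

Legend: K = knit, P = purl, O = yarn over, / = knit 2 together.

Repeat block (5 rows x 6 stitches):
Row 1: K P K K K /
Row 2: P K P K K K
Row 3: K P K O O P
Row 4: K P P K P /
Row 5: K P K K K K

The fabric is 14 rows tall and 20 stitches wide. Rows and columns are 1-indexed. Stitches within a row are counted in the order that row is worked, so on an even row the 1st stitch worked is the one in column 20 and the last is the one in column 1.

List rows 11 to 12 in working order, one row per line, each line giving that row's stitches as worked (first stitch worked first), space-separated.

Result:
K P K K K / K P K K K / K P K K K / K P
P K P P P K P K P P P K P K P P P K P K

Derivation:
Row 11: chart row 1, RS - tile across columns 1-20 and work as-is.
Row 12: chart row 2, WS - tiled (columns 1-20): P K P K K K P K P K K K P K P K K K P K; work from column 20 back to 1 with K<->P swapped.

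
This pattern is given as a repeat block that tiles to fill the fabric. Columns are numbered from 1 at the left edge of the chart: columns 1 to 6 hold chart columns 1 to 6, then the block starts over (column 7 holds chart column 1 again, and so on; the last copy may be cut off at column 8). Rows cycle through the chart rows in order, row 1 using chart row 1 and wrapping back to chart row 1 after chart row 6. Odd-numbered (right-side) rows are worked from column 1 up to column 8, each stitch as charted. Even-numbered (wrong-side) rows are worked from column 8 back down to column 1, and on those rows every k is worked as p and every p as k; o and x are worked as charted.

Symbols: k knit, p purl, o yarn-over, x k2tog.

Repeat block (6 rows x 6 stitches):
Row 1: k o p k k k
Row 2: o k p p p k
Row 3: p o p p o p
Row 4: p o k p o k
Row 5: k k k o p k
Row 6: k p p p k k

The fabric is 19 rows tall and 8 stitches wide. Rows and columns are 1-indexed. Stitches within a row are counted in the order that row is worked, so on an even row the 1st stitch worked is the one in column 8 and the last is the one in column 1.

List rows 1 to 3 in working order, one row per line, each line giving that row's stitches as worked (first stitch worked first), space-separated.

Result:
k o p k k k k o
p o p k k k p o
p o p p o p p o

Derivation:
Row 1: chart row 1, RS - tile across columns 1-8 and work as-is.
Row 2: chart row 2, WS - tiled (columns 1-8): o k p p p k o k; work from column 8 back to 1 with k<->p swapped.
Row 3: chart row 3, RS - tile across columns 1-8 and work as-is.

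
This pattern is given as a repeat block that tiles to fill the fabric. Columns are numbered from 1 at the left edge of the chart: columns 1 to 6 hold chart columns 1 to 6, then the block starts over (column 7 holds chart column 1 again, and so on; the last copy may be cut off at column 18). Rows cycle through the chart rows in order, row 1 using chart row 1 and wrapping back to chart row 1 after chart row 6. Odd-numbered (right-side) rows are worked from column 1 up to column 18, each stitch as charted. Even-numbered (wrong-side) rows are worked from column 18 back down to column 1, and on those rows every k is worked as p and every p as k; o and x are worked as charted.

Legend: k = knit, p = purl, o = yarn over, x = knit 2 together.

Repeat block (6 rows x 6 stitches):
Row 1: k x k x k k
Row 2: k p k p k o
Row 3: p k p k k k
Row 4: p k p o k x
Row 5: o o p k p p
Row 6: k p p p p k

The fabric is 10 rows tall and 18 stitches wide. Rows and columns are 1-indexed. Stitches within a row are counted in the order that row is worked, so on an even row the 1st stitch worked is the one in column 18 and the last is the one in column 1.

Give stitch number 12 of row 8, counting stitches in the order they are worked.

Stitch:
p

Derivation:
For row 8: chart row = ((8-1) mod 6) + 1 = 2; this is a WS (even) row.
Chart row 2 tiled across columns 1-18: k p k p k o k p k p k o k p k p k o
WS row: flip the tiled sequence (start at column 18) and apply k<->p; o and x stay.
Row 8 as worked: o p k p k p o p k p k p o p k p k p
The 12th stitch worked is p.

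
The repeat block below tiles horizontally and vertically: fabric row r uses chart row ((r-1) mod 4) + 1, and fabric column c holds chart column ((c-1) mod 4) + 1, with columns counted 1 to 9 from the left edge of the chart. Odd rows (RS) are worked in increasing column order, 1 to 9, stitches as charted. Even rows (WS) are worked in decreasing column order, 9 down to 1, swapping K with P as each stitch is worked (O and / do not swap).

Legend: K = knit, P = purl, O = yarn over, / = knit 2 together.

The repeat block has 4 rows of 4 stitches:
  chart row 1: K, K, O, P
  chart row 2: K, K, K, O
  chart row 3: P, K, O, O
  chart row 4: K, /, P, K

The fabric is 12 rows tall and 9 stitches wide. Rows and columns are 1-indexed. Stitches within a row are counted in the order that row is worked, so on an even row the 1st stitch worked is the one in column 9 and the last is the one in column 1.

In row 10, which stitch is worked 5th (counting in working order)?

Stitch:
P

Derivation:
For row 10: chart row = ((10-1) mod 4) + 1 = 2; this is a WS (even) row.
Chart row 2 tiled across columns 1-9: K K K O K K K O K
Wrong side: read the tiled row from column 9 down to 1 and exchange K with P (leave O, /).
Row 10 as worked: P O P P P O P P P
Stitch 5 in working order -> P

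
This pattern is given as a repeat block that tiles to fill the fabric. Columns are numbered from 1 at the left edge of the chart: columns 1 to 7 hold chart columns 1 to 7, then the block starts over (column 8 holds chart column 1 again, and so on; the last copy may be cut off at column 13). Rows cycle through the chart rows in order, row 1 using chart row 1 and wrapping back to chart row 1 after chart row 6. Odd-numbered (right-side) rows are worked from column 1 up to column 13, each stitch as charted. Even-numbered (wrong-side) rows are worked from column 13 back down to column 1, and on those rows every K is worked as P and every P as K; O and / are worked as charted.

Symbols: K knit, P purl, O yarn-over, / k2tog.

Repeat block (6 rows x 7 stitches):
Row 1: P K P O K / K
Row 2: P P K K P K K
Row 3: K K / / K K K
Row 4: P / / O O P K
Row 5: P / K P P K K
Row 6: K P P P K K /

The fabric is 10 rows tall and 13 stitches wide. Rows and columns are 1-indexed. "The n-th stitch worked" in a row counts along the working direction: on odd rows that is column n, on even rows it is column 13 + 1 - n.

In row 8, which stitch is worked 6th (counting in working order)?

For row 8: chart row = ((8-1) mod 6) + 1 = 2; this is a WS (even) row.
Chart row 2 tiled across columns 1-13: P P K K P K K P P K K P K
WS row: flip the tiled sequence (start at column 13) and apply K<->P; O and / stay.
Row 8 as worked: P K P P K K P P K P P K K
Stitch 6 in working order -> K

Stitch:
K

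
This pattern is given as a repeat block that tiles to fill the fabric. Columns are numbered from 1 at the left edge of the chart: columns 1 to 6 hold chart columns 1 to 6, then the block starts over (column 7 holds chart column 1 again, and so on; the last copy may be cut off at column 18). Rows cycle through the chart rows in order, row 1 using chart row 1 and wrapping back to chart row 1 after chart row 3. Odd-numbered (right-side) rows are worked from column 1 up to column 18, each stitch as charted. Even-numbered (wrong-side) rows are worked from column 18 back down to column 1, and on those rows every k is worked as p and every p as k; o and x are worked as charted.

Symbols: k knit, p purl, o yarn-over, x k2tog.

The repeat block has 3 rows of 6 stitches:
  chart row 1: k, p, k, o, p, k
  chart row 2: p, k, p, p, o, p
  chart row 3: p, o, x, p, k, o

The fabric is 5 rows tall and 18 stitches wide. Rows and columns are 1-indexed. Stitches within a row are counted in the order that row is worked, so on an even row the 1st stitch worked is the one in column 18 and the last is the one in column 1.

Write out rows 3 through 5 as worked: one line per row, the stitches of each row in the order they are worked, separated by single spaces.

Rows as worked:
p o x p k o p o x p k o p o x p k o
p k o p k p p k o p k p p k o p k p
p k p p o p p k p p o p p k p p o p

Derivation:
Row 3: chart row 3, RS - tile across columns 1-18 and work as-is.
Row 4: chart row 1, WS - tiled (columns 1-18): k p k o p k k p k o p k k p k o p k; work from column 18 back to 1 with k<->p swapped.
Row 5: chart row 2, RS - tile across columns 1-18 and work as-is.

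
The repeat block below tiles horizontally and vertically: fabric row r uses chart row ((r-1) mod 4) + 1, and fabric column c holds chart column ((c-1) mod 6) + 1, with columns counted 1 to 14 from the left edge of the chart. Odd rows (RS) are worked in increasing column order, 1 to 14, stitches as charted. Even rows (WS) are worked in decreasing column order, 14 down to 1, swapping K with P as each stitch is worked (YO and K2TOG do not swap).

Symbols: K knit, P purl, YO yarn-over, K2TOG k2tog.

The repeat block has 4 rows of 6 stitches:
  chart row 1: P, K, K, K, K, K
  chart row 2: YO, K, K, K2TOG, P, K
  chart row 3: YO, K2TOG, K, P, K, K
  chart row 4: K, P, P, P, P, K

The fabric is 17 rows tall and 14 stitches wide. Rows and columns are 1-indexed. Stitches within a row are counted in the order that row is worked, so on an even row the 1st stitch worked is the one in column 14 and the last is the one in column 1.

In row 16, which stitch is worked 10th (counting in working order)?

Stitch:
K

Derivation:
Row 16 uses chart row ((16-1) mod 4)+1 = 4. Row 16 is even, so WS.
Chart row 4 tiled across columns 1-14: K P P P P K K P P P P K K P
WS: work from column 14 back to column 1 (reverse the tiled row), swapping K<->P (YO and K2TOG unchanged).
Row 16 as worked: K P P K K K K P P K K K K P
The 10th stitch worked is K.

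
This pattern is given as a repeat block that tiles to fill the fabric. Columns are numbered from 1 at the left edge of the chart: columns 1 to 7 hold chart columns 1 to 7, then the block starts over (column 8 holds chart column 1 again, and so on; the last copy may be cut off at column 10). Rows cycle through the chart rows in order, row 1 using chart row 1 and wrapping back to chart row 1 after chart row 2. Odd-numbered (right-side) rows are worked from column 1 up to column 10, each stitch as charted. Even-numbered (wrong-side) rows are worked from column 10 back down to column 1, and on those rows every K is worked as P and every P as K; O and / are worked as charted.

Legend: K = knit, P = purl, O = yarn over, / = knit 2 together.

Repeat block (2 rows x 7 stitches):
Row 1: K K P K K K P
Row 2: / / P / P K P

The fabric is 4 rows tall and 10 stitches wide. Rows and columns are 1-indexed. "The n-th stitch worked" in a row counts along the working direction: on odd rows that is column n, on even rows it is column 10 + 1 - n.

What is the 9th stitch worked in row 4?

Result:
/

Derivation:
For row 4: chart row = ((4-1) mod 2) + 1 = 2; this is a WS (even) row.
Chart row 2 tiled across columns 1-10: / / P / P K P / / P
WS row: flip the tiled sequence (start at column 10) and apply K<->P; O and / stay.
Row 4 as worked: K / / K P K / K / /
Stitch 9 in working order -> /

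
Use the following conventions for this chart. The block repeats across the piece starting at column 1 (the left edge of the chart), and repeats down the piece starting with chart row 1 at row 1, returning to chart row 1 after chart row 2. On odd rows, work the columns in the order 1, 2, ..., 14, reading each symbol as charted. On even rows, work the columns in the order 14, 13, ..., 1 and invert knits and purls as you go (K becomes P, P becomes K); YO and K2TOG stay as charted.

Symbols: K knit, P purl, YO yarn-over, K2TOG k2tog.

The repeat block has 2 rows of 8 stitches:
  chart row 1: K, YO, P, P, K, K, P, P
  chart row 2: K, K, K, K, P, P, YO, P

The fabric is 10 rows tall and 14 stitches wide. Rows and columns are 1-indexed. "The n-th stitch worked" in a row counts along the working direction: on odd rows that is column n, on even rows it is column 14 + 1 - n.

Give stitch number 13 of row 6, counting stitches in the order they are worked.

== STITCH ==
P

Derivation:
Row 6 uses chart row ((6-1) mod 2)+1 = 2. Row 6 is even, so WS.
Chart row 2 tiled across columns 1-14: K K K K P P YO P K K K K P P
Wrong side: read the tiled row from column 14 down to 1 and exchange K with P (leave YO, K2TOG).
Row 6 as worked: K K P P P P K YO K K P P P P
The 13th stitch worked is P.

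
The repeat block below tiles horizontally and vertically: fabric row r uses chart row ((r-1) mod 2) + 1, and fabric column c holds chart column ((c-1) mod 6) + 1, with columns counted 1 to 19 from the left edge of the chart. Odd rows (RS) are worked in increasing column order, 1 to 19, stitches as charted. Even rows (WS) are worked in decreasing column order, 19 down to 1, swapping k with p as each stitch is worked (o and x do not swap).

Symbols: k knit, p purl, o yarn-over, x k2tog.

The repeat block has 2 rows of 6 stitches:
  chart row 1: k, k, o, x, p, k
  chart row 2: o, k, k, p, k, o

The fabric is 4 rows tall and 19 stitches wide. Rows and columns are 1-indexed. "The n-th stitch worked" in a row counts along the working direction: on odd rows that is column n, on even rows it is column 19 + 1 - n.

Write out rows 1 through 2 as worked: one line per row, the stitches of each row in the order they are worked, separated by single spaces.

== ROWS AS WORKED ==
k k o x p k k k o x p k k k o x p k k
o o p k p p o o p k p p o o p k p p o

Derivation:
Row 1: chart row 1, RS - tile across columns 1-19 and work as-is.
Row 2: chart row 2, WS - tiled (columns 1-19): o k k p k o o k k p k o o k k p k o o; work from column 19 back to 1 with k<->p swapped.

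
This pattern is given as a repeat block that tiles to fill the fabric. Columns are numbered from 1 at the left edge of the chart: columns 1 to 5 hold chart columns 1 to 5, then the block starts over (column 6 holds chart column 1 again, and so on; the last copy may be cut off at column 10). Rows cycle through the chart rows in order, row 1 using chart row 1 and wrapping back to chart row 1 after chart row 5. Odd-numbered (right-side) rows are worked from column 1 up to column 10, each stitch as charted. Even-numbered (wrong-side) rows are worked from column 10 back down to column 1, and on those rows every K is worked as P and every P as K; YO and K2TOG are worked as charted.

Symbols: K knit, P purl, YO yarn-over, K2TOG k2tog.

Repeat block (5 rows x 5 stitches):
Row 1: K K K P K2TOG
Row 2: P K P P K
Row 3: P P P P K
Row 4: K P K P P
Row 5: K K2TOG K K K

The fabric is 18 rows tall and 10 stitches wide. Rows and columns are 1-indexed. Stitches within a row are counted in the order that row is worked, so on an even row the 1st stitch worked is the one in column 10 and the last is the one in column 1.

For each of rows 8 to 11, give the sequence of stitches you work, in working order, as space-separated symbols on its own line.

Row 8: chart row 3, WS - tiled (columns 1-10): P P P P K P P P P K; work from column 10 back to 1 with K<->P swapped.
Row 9: chart row 4, RS - tile across columns 1-10 and work as-is.
Row 10: chart row 5, WS - tiled (columns 1-10): K K2TOG K K K K K2TOG K K K; work from column 10 back to 1 with K<->P swapped.
Row 11: chart row 1, RS - tile across columns 1-10 and work as-is.

== ROWS AS WORKED ==
P K K K K P K K K K
K P K P P K P K P P
P P P K2TOG P P P P K2TOG P
K K K P K2TOG K K K P K2TOG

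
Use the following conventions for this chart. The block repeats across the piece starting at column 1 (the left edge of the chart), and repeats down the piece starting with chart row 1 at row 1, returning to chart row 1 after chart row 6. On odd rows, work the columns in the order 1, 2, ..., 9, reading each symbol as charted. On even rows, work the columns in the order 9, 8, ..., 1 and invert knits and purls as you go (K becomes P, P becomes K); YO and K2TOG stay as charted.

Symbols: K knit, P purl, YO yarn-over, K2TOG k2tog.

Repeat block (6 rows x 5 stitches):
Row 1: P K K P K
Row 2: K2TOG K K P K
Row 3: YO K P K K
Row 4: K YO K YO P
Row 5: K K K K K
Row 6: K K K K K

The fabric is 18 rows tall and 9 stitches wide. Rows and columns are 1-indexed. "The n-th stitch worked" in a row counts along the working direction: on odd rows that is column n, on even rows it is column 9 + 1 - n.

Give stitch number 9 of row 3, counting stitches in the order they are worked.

Row 3: (3-1) mod 6 = 2, so use chart row 3. Odd row -> RS.
Chart row 3 tiled across columns 1-9: YO K P K K YO K P K
Right side: take the tiled row as-is (worked left to right from column 1).
Stitch 9 in working order -> K

Stitch:
K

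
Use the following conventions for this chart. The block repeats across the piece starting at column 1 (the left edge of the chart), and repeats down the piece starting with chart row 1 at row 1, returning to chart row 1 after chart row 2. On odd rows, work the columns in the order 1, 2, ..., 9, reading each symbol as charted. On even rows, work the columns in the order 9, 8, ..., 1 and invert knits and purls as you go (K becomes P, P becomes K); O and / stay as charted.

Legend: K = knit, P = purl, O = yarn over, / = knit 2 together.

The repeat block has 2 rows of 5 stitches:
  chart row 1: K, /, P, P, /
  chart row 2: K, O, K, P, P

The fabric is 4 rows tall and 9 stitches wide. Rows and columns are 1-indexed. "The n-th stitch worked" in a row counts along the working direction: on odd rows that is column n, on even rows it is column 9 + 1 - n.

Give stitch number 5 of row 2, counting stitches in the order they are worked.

== STITCH ==
K

Derivation:
Row 2: (2-1) mod 2 = 1, so use chart row 2. Even row -> WS.
Chart row 2 tiled across columns 1-9: K O K P P K O K P
WS: work from column 9 back to column 1 (reverse the tiled row), swapping K<->P (O and / unchanged).
Row 2 as worked: K P O P K K P O P
Stitch 5 in working order -> K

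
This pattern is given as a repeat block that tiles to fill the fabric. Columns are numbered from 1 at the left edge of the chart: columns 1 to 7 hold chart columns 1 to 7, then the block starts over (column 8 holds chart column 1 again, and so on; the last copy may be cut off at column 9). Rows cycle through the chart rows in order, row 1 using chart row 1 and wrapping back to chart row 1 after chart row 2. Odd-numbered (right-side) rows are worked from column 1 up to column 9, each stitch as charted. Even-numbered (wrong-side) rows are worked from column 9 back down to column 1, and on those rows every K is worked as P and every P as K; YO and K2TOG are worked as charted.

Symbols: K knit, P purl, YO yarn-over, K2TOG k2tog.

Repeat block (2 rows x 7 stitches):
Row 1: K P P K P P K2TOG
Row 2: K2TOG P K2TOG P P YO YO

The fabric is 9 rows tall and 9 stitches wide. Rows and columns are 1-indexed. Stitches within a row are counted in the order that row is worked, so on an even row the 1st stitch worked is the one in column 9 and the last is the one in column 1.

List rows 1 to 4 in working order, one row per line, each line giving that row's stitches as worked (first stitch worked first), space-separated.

Result:
K P P K P P K2TOG K P
K K2TOG YO YO K K K2TOG K K2TOG
K P P K P P K2TOG K P
K K2TOG YO YO K K K2TOG K K2TOG

Derivation:
Row 1: chart row 1, RS - tile across columns 1-9 and work as-is.
Row 2: chart row 2, WS - tiled (columns 1-9): K2TOG P K2TOG P P YO YO K2TOG P; work from column 9 back to 1 with K<->P swapped.
Row 3: chart row 1, RS - tile across columns 1-9 and work as-is.
Row 4: chart row 2, WS - tiled (columns 1-9): K2TOG P K2TOG P P YO YO K2TOG P; work from column 9 back to 1 with K<->P swapped.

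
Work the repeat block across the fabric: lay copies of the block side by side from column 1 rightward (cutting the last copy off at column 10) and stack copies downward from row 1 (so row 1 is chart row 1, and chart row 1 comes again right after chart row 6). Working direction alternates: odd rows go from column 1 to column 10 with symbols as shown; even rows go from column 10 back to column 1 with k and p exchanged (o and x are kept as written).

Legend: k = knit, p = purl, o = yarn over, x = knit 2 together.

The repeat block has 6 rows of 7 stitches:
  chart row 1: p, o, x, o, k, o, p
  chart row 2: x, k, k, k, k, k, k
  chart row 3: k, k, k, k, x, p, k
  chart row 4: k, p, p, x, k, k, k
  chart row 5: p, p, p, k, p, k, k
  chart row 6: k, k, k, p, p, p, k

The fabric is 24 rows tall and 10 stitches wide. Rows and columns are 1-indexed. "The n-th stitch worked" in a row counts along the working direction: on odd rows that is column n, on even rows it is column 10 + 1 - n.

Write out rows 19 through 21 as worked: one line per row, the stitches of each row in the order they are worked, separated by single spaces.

Row 19: chart row 1, RS - tile across columns 1-10 and work as-is.
Row 20: chart row 2, WS - tiled (columns 1-10): x k k k k k k x k k; work from column 10 back to 1 with k<->p swapped.
Row 21: chart row 3, RS - tile across columns 1-10 and work as-is.

Result:
p o x o k o p p o x
p p x p p p p p p x
k k k k x p k k k k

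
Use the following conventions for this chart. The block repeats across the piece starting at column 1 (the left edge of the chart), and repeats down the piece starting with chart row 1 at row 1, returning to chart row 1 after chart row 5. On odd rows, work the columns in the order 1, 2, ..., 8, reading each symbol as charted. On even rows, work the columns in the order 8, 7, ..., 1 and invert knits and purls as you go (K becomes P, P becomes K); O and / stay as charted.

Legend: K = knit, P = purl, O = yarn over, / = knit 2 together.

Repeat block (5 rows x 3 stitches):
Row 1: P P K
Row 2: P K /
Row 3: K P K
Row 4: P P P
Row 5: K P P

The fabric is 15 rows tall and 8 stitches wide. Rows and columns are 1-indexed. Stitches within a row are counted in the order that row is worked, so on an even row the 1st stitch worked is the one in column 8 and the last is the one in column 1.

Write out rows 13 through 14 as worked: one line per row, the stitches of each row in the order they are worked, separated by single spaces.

Result:
K P K K P K K P
K K K K K K K K

Derivation:
Row 13: chart row 3, RS - tile across columns 1-8 and work as-is.
Row 14: chart row 4, WS - tiled (columns 1-8): P P P P P P P P; work from column 8 back to 1 with K<->P swapped.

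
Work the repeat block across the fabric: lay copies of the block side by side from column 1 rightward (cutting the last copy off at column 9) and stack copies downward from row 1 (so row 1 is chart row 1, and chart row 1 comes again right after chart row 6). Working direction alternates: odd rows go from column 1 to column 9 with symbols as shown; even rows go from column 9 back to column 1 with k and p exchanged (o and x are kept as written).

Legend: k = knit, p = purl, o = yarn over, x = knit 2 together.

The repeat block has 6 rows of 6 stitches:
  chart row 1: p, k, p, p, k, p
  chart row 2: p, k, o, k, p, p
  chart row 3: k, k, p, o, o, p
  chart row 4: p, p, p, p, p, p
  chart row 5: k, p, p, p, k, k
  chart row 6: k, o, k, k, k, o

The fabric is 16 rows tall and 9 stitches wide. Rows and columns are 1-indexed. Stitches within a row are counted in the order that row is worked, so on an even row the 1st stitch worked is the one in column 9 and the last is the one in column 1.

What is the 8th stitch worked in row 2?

== STITCH ==
p

Derivation:
Row 2 uses chart row ((2-1) mod 6)+1 = 2. Row 2 is even, so WS.
Chart row 2 tiled across columns 1-9: p k o k p p p k o
WS: work from column 9 back to column 1 (reverse the tiled row), swapping k<->p (o and x unchanged).
Row 2 as worked: o p k k k p o p k
Stitch 8 in working order -> p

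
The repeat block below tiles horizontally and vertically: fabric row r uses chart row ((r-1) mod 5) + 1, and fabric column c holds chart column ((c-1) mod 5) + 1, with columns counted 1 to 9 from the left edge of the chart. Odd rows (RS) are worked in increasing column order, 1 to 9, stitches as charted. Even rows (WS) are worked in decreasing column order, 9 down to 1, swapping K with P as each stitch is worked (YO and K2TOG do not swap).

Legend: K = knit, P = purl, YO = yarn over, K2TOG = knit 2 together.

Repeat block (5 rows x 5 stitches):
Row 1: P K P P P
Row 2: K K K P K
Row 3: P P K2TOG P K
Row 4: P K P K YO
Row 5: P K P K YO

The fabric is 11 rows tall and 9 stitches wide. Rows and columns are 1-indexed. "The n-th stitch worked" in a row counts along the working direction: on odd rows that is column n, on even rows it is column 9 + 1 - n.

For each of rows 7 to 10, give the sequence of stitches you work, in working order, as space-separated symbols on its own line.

Result:
K K K P K K K K P
K K2TOG K K P K K2TOG K K
P K P K YO P K P K
P K P K YO P K P K

Derivation:
Row 7: chart row 2, RS - tile across columns 1-9 and work as-is.
Row 8: chart row 3, WS - tiled (columns 1-9): P P K2TOG P K P P K2TOG P; work from column 9 back to 1 with K<->P swapped.
Row 9: chart row 4, RS - tile across columns 1-9 and work as-is.
Row 10: chart row 5, WS - tiled (columns 1-9): P K P K YO P K P K; work from column 9 back to 1 with K<->P swapped.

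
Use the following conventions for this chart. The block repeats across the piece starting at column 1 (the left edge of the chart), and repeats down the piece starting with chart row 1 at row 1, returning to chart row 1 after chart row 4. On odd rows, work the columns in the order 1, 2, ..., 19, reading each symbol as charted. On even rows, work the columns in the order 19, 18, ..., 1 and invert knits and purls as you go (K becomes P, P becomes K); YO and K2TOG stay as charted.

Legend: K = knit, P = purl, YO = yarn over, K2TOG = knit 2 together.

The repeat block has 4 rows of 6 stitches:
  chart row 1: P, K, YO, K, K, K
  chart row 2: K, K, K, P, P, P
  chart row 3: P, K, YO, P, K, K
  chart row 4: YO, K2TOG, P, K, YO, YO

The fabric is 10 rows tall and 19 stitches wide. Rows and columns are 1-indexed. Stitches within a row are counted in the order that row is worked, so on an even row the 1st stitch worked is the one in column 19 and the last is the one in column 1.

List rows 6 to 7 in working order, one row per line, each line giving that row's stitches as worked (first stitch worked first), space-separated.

Row 6: chart row 2, WS - tiled (columns 1-19): K K K P P P K K K P P P K K K P P P K; work from column 19 back to 1 with K<->P swapped.
Row 7: chart row 3, RS - tile across columns 1-19 and work as-is.

Rows as worked:
P K K K P P P K K K P P P K K K P P P
P K YO P K K P K YO P K K P K YO P K K P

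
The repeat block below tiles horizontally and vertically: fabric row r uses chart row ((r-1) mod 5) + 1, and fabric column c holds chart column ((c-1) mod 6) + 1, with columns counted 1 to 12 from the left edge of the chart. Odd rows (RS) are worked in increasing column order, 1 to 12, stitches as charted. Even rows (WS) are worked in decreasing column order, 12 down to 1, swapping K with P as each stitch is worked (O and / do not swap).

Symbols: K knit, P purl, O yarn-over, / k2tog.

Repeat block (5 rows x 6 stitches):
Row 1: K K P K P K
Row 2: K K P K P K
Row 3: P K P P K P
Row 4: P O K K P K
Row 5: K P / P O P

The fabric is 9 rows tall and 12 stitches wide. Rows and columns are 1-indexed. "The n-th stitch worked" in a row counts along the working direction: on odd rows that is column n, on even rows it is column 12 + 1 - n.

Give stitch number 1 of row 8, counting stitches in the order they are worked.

Row 8: (8-1) mod 5 = 2, so use chart row 3. Even row -> WS.
Chart row 3 tiled across columns 1-12: P K P P K P P K P P K P
Wrong side: read the tiled row from column 12 down to 1 and exchange K with P (leave O, /).
Row 8 as worked: K P K K P K K P K K P K
The 1st stitch worked is K.

Result:
K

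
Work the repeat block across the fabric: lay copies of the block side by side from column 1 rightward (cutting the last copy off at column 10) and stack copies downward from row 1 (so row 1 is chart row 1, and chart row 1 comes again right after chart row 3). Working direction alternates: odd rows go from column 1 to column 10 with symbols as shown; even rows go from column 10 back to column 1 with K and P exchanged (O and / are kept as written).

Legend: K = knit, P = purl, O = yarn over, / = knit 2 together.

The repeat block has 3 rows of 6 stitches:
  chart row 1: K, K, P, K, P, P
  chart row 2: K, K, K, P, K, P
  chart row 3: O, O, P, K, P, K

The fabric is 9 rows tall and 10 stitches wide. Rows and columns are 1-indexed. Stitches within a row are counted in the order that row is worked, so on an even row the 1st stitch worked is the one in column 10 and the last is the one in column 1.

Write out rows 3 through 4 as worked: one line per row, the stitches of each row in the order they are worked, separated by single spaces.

Result:
O O P K P K O O P K
P K P P K K P K P P

Derivation:
Row 3: chart row 3, RS - tile across columns 1-10 and work as-is.
Row 4: chart row 1, WS - tiled (columns 1-10): K K P K P P K K P K; work from column 10 back to 1 with K<->P swapped.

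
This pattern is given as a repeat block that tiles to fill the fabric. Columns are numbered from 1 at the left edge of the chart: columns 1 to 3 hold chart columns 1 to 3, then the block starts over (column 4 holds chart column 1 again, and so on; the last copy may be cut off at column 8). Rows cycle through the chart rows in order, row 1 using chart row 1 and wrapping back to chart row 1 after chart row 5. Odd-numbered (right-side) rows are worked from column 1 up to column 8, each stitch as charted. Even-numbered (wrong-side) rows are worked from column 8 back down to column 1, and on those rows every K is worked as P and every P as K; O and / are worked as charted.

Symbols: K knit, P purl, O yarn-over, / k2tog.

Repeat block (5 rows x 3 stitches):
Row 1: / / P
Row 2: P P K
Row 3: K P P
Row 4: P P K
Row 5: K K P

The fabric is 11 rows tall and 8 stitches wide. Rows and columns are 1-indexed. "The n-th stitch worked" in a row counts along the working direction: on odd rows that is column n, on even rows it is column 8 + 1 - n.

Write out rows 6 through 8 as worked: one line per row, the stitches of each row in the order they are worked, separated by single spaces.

Row 6: chart row 1, WS - tiled (columns 1-8): / / P / / P / /; work from column 8 back to 1 with K<->P swapped.
Row 7: chart row 2, RS - tile across columns 1-8 and work as-is.
Row 8: chart row 3, WS - tiled (columns 1-8): K P P K P P K P; work from column 8 back to 1 with K<->P swapped.

Result:
/ / K / / K / /
P P K P P K P P
K P K K P K K P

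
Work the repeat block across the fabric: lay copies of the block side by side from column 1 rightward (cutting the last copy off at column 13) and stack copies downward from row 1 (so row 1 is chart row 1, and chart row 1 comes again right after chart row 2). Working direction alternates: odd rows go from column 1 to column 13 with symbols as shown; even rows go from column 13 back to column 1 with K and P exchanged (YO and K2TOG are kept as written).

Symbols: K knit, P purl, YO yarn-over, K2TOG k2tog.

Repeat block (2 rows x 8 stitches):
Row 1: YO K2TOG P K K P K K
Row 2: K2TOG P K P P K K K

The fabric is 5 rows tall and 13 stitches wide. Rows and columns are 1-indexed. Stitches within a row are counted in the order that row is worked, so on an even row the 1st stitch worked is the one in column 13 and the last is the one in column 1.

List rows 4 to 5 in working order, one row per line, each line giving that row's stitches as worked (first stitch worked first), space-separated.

== ROWS AS WORKED ==
K K P K K2TOG P P P K K P K K2TOG
YO K2TOG P K K P K K YO K2TOG P K K

Derivation:
Row 4: chart row 2, WS - tiled (columns 1-13): K2TOG P K P P K K K K2TOG P K P P; work from column 13 back to 1 with K<->P swapped.
Row 5: chart row 1, RS - tile across columns 1-13 and work as-is.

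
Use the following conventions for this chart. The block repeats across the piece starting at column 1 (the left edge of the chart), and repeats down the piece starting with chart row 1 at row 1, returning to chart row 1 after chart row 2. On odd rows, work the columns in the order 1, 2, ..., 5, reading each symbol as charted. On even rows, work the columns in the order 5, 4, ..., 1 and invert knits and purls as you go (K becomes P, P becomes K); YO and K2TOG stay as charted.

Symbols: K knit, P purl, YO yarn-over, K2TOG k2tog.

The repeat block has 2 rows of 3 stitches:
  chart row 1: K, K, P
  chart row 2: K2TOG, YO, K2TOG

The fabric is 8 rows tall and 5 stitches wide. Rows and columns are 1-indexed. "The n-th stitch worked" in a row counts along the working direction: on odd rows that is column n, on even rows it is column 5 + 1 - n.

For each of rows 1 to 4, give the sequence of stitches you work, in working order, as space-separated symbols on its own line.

== ROWS AS WORKED ==
K K P K K
YO K2TOG K2TOG YO K2TOG
K K P K K
YO K2TOG K2TOG YO K2TOG

Derivation:
Row 1: chart row 1, RS - tile across columns 1-5 and work as-is.
Row 2: chart row 2, WS - tiled (columns 1-5): K2TOG YO K2TOG K2TOG YO; work from column 5 back to 1 with K<->P swapped.
Row 3: chart row 1, RS - tile across columns 1-5 and work as-is.
Row 4: chart row 2, WS - tiled (columns 1-5): K2TOG YO K2TOG K2TOG YO; work from column 5 back to 1 with K<->P swapped.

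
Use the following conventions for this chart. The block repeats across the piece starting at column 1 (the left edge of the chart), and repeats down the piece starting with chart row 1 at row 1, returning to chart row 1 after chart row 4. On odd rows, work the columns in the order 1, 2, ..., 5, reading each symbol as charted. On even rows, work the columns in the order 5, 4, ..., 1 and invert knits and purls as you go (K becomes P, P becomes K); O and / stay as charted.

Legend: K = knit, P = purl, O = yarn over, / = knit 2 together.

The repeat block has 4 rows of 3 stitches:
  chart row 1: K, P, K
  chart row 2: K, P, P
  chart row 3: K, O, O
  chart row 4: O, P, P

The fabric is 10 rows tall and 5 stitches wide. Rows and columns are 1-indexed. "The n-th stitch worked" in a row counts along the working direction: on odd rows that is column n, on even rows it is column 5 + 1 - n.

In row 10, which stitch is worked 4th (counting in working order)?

Result:
K

Derivation:
Row 10: (10-1) mod 4 = 1, so use chart row 2. Even row -> WS.
Chart row 2 tiled across columns 1-5: K P P K P
Wrong side: read the tiled row from column 5 down to 1 and exchange K with P (leave O, /).
Row 10 as worked: K P K K P
The 4th stitch worked is K.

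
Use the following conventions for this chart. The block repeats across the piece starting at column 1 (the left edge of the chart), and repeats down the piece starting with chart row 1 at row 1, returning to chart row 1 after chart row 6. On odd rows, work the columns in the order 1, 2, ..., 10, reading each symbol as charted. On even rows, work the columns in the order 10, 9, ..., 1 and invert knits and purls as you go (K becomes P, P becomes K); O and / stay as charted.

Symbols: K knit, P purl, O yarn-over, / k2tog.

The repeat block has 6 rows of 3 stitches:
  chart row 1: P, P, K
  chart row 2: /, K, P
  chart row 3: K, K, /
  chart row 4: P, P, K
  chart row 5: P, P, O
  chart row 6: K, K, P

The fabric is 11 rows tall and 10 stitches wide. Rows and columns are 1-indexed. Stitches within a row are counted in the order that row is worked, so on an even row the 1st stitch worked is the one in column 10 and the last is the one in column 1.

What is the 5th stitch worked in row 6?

Row 6: (6-1) mod 6 = 5, so use chart row 6. Even row -> WS.
Chart row 6 tiled across columns 1-10: K K P K K P K K P K
WS row: flip the tiled sequence (start at column 10) and apply K<->P; O and / stay.
Row 6 as worked: P K P P K P P K P P
The 5th stitch worked is K.

== STITCH ==
K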